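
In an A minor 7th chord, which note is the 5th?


Let's work it out.
Minor 7th chord = root + minor 3rd + perfect 5th + minor 7th
Seventh chords stack in thirds, so the letter names are A-C-E-G
Root: A
Minor 3rd above A: C
Perfect 5th above A: E
Minor 7th above A: G
The 5th = E


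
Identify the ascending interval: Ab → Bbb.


Step by step:
Letter names: A → B spans 2 letter names → a 2nd
Semitones: Ab → Bbb = 1 half-step
A 2nd of 1 semitone is a minor 2nd
= minor 2nd


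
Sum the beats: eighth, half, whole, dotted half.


Working:
Beat values:
  eighth = 0.5 beats
  half = 2 beats
  whole = 4 beats
  dotted half = 3 beats
Sum = 0.5 + 2 + 4 + 3
= 9.5 beats


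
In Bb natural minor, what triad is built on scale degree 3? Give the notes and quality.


Solution.
Bb natural minor scale: Bb C Db Eb F Gb Ab
Diatonic triad on degree 3 stacks scale notes 3, 5, 7: Db F Ab
Db→F = 4 semitones; Db→Ab = 7 semitones → major triad
= Db F Ab (major)


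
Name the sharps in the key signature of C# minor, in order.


Working:
Sharp minor keys follow the circle of fifths: A(0), E(1), B(2), F#(3), C#(4), G#(5), D#(6), A#(7)
C# minor has 4 sharps
Order of sharps: F# C# G# D# A# E# B# → first 4: F#, C#, G#, D#
= F#, C#, G#, D#


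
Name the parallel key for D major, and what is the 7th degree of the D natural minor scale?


Parallel keys share the same tonic but differ in mode
D major → parallel is D minor
D natural minor scale: D E F G A Bb C
= D minor; 7th degree = C


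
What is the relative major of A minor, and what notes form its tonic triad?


Reasoning:
The relative major shares the key signature and is a minor 3rd above the minor tonic
A minor 3rd above A is C
→ relative major of A minor is C major
Tonic triad of C major = root + major 3rd + perfect 5th = C E G
= C major; triad = C E G


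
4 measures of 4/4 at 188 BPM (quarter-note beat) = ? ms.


Step by step:
Quarter-note beat duration = 60000 / 188 ms
Beats per measure (4/4) = 4
One measure = 4 × 60000 / 188 = 240000 / 188 ms
4 measures = 4 × 240000 / 188 = 960000 / 188
= 5106.4 ms


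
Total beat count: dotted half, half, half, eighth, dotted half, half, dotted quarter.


Beat values:
  dotted half = 3 beats
  half = 2 beats
  half = 2 beats
  eighth = 0.5 beats
  dotted half = 3 beats
  half = 2 beats
  dotted quarter = 1.5 beats
Sum = 3 + 2 + 2 + 0.5 + 3 + 2 + 1.5
= 14 beats


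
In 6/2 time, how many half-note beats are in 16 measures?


Working:
Time signature 6/2: the bottom number 2 means the half note gets one count
The top number 6 means 6 half-note beats per measure
Total = 6 × 16 measures
= 96 half-note beats


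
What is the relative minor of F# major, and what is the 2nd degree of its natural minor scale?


Solution.
The relative minor shares the major's key signature and starts on its 6th degree
6th degree = a major 6th above the tonic; a major 6th above F# is D#
→ relative minor of F# major is D# minor
D# natural minor scale: D# E# F# G# A# B C#
= D# minor; 2nd degree = E#


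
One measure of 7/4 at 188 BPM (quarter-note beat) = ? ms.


Quarter-note beat duration = 60000 / 188 ms
Beats per measure (7/4) = 7
One measure = 7 × 60000 / 188 = 420000 / 188 ms
= 2234.0 ms


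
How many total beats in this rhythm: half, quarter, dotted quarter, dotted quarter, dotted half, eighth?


Solution.
Beat values:
  half = 2 beats
  quarter = 1 beat
  dotted quarter = 1.5 beats
  dotted quarter = 1.5 beats
  dotted half = 3 beats
  eighth = 0.5 beats
Sum = 2 + 1 + 1.5 + 1.5 + 3 + 0.5
= 9.5 beats


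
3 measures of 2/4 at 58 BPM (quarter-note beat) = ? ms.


Let's work it out.
Quarter-note beat duration = 60000 / 58 ms
Beats per measure (2/4) = 2
One measure = 2 × 60000 / 58 = 120000 / 58 ms
3 measures = 3 × 120000 / 58 = 360000 / 58
= 6206.9 ms


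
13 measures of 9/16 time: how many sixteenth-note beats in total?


Time signature 9/16: the bottom number 16 means the sixteenth note gets one count
The top number 9 means 9 sixteenth-note beats per measure
Total = 9 × 13 measures
= 117 sixteenth-note beats


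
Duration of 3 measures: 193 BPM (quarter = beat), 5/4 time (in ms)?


Quarter-note beat duration = 60000 / 193 ms
Beats per measure (5/4) = 5
One measure = 5 × 60000 / 193 = 300000 / 193 ms
3 measures = 3 × 300000 / 193 = 900000 / 193
= 4663.2 ms


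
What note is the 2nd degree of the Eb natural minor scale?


Step by step:
Natural minor scale pattern: W-H-W-W-H-W-W (2-1-2-2-1-2-2 semitones)
Starting from Eb:
  Eb + 2 semitones → F
  F + 1 semitone → Gb
  Gb + 2 semitones → Ab
  Ab + 2 semitones → Bb
  Bb + 1 semitone → Cb
  Cb + 2 semitones → Db
  Db + 2 semitones → Eb
Scale: Eb F Gb Ab Bb Cb Db
Degree 2 = F


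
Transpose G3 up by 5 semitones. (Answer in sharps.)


G3: chromatic position 7 in octave 3 → absolute = 3×12 + 7 = 43
Transpose up 5: 43 + 5 = 48
48 = 4×12 + 0 → C in octave 4
Result = C4


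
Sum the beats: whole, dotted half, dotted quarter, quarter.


Solution.
Beat values:
  whole = 4 beats
  dotted half = 3 beats
  dotted quarter = 1.5 beats
  quarter = 1 beat
Sum = 4 + 3 + 1.5 + 1
= 9.5 beats


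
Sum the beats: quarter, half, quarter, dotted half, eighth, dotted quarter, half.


Step by step:
Beat values:
  quarter = 1 beat
  half = 2 beats
  quarter = 1 beat
  dotted half = 3 beats
  eighth = 0.5 beats
  dotted quarter = 1.5 beats
  half = 2 beats
Sum = 1 + 2 + 1 + 3 + 0.5 + 1.5 + 2
= 11 beats


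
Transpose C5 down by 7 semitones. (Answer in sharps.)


Working:
C5: chromatic position 0 in octave 5 → absolute = 5×12 + 0 = 60
Transpose down 7: 60 - 7 = 53
53 = 4×12 + 5 → F in octave 4
Result = F4


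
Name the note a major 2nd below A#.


A 2nd spans 2 letter names, so from A we land on G
A major 2nd = 2 semitones below A#
Spell G at that pitch: G#
= G#


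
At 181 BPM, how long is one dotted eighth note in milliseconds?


Solution.
One quarter-note beat = 60000 / BPM = 60000 / 181 ms
Dotted eighth note = 3/4 × quarter note
Duration = 3/4 × 60000 / 181 = 45000 / 181
= 248.6 ms


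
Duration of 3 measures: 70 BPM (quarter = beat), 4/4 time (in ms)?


Let's work it out.
Quarter-note beat duration = 60000 / 70 ms
Beats per measure (4/4) = 4
One measure = 4 × 60000 / 70 = 240000 / 70 ms
3 measures = 3 × 240000 / 70 = 720000 / 70
= 10285.7 ms


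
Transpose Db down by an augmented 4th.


augmented 4th: 4 letter names, 6 semitones
Letter: D - 3 → A
Pitch: Db - 6 semitones, spelled as an A → Abb
= Abb


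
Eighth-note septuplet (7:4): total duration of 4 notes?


Step by step:
Septuplet: 7 notes occupy the space of 4 eighth notes
Space = 4 × 1/2 = 2 beats
Each septuplet note = 2 / 7 = 2/7 beats
4 notes = 4 × 2/7 = 8/7
= 8/7 beats


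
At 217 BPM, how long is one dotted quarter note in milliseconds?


Solution.
One quarter-note beat = 60000 / BPM = 60000 / 217 ms
Dotted quarter note = 3/2 × quarter note
Duration = 3/2 × 60000 / 217 = 90000 / 217
= 414.7 ms


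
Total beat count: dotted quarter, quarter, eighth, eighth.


Beat values:
  dotted quarter = 1.5 beats
  quarter = 1 beat
  eighth = 0.5 beats
  eighth = 0.5 beats
Sum = 1.5 + 1 + 0.5 + 0.5
= 3.5 beats


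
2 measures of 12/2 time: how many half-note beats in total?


Let's work it out.
Time signature 12/2: the bottom number 2 means the half note gets one count
The top number 12 means 12 half-note beats per measure
Total = 12 × 2 measures
= 24 half-note beats


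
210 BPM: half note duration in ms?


One quarter-note beat = 60000 / BPM = 60000 / 210 ms
Half note = 2 × quarter note
Duration = 2 × 60000 / 210 = 120000 / 210
= 571.4 ms


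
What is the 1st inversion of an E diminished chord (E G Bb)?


Root position: E G Bb
1st inversion: move root up an octave
Bass note: G
Notes (bottom to top) = G Bb E


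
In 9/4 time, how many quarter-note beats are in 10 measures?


Time signature 9/4: the bottom number 4 means the quarter note gets one count
The top number 9 means 9 quarter-note beats per measure
Total = 9 × 10 measures
= 90 quarter-note beats


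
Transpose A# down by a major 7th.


major 7th: 7 letter names, 11 semitones
Letter: A - 6 → B
Pitch: A# - 11 semitones, spelled as a B → B
= B


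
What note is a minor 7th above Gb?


Solution.
A 7th spans 7 letter names, so from G we land on F
A minor 7th = 10 semitones above Gb
Spell F at that pitch: Fb
= Fb


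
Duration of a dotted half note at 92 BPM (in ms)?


Let's work it out.
One quarter-note beat = 60000 / BPM = 60000 / 92 ms
Dotted half note = 3 × quarter note
Duration = 3 × 60000 / 92 = 180000 / 92
= 1956.5 ms


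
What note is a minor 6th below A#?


Solution.
A 6th spans 6 letter names, so from A we land on C
A minor 6th = 8 semitones below A#
Spell C at that pitch: C##
= C##


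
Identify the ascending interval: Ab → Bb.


Let's work it out.
Letter names: A → B spans 2 letter names → a 2nd
Semitones: Ab → Bb = 2 half-steps
A 2nd of 2 semitones is a major 2nd
= major 2nd


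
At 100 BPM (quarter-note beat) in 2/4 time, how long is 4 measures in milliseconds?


Solution.
Quarter-note beat duration = 60000 / 100 ms
Beats per measure (2/4) = 2
One measure = 2 × 60000 / 100 = 120000 / 100 ms
4 measures = 4 × 120000 / 100 = 480000 / 100
= 4800.0 ms


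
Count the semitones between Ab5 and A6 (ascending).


Absolute semitone position = octave×12 + chromatic position
Ab5: 5×12 + 8 = 68
A6: 6×12 + 9 = 81
Difference = 81 - 68 = 13
= 13 semitones


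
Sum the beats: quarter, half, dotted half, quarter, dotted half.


Let's work it out.
Beat values:
  quarter = 1 beat
  half = 2 beats
  dotted half = 3 beats
  quarter = 1 beat
  dotted half = 3 beats
Sum = 1 + 2 + 3 + 1 + 3
= 10 beats


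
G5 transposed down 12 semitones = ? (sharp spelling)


Solution.
G5: chromatic position 7 in octave 5 → absolute = 5×12 + 7 = 67
Transpose down 12: 67 - 12 = 55
55 = 4×12 + 7 → G in octave 4
Result = G4


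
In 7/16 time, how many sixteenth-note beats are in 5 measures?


Step by step:
Time signature 7/16: the bottom number 16 means the sixteenth note gets one count
The top number 7 means 7 sixteenth-note beats per measure
Total = 7 × 5 measures
= 35 sixteenth-note beats


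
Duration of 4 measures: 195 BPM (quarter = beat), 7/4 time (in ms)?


Working:
Quarter-note beat duration = 60000 / 195 ms
Beats per measure (7/4) = 7
One measure = 7 × 60000 / 195 = 420000 / 195 ms
4 measures = 4 × 420000 / 195 = 1680000 / 195
= 8615.4 ms


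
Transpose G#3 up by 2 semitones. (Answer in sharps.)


Solution.
G#3: chromatic position 8 in octave 3 → absolute = 3×12 + 8 = 44
Transpose up 2: 44 + 2 = 46
46 = 3×12 + 10 → A# in octave 3
Result = A#3


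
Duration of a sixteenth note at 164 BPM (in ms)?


Solution.
One quarter-note beat = 60000 / BPM = 60000 / 164 ms
Sixteenth note = 1/4 × quarter note
Duration = 1/4 × 60000 / 164 = 15000 / 164
= 91.5 ms


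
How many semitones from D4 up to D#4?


Working:
Absolute semitone position = octave×12 + chromatic position
D4: 4×12 + 2 = 50
D#4: 4×12 + 3 = 51
Difference = 51 - 50 = 1
= 1 semitone


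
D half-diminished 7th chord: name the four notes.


Half-diminished 7th chord = root + minor 3rd + diminished 5th + minor 7th
Seventh chords stack in thirds, so the letter names are D-F-A-C
Root: D
Minor 3rd above D: F
Diminished 5th above D: Ab
Minor 7th above D: C
Chord = D F Ab C


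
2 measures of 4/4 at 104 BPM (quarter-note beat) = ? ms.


Step by step:
Quarter-note beat duration = 60000 / 104 ms
Beats per measure (4/4) = 4
One measure = 4 × 60000 / 104 = 240000 / 104 ms
2 measures = 2 × 240000 / 104 = 480000 / 104
= 4615.4 ms


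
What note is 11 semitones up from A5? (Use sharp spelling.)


Solution.
A5: chromatic position 9 in octave 5 → absolute = 5×12 + 9 = 69
Transpose up 11: 69 + 11 = 80
80 = 6×12 + 8 → G# in octave 6
Result = G#6


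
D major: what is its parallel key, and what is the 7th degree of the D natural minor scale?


Solution.
Parallel keys share the same tonic but differ in mode
D major → parallel is D minor
D natural minor scale: D E F G A Bb C
= D minor; 7th degree = C


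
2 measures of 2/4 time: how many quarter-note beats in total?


Time signature 2/4: the bottom number 4 means the quarter note gets one count
The top number 2 means 2 quarter-note beats per measure
Total = 2 × 2 measures
= 4 quarter-note beats


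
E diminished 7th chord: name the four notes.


Diminished 7th chord = root + minor 3rd + diminished 5th + diminished 7th
Seventh chords stack in thirds, so the letter names are E-G-B-D
Root: E
Minor 3rd above E: G
Diminished 5th above E: Bb
Diminished 7th above E: Db
Chord = E G Bb Db


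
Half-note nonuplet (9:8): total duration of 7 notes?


Working:
Nonuplet: 9 notes occupy the space of 8 half notes
Space = 8 × 2 = 16 beats
Each nonuplet note = 16 / 9 = 16/9 beats
7 notes = 7 × 16/9 = 112/9
= 112/9 beats


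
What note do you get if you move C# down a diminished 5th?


Let's work it out.
diminished 5th: 5 letter names, 6 semitones
Letter: C - 4 → F
Pitch: C# - 6 semitones, spelled as an F → F##
= F##


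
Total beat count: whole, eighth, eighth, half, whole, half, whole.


Let's work it out.
Beat values:
  whole = 4 beats
  eighth = 0.5 beats
  eighth = 0.5 beats
  half = 2 beats
  whole = 4 beats
  half = 2 beats
  whole = 4 beats
Sum = 4 + 0.5 + 0.5 + 2 + 4 + 2 + 4
= 17 beats


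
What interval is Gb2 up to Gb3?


Letter names: G → G spans 8 letter names → an octave
Semitones: Gb2 → Gb3 = 12 half-steps
An octave of 12 semitones is a perfect octave
= perfect octave


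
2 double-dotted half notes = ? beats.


Working:
Base half note = 2 beats
Dot 1 adds half the previous value: +1
Dot 2 adds half the previous value: +1/2
One double-dotted half = 2 + 1 + 1/2 = 7/2
2 of them = 2 × 7/2 = 7
= 7 beats


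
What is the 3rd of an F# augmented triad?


Let's work it out.
Augmented triad = root + major 3rd (4 semitones) + augmented 5th (8 semitones)
A triad on F# stacks thirds, so the chord tones use letter names F-A-C
Root: F#
Major 3rd above F#: A#
Augmented 5th above F#: C##
The 3rd = A#


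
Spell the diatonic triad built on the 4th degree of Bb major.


Let's work it out.
Bb major scale: Bb C D Eb F G A
Diatonic triad on degree 4 stacks scale notes 4, 6, 1: Eb G Bb
Eb→G = 4 semitones; Eb→Bb = 7 semitones → major triad
= Eb G Bb (major)


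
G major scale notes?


Reasoning:
Major scale pattern: W-W-H-W-W-W-H (2-2-1-2-2-2-1 semitones)
Starting from G:
  G + 2 semitones → A
  A + 2 semitones → B
  B + 1 semitone → C
  C + 2 semitones → D
  D + 2 semitones → E
  E + 2 semitones → F#
  F# + 1 semitone → G
Scale = G A B C D E F#


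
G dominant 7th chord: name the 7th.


Working:
Dominant 7th chord = root + major 3rd + perfect 5th + minor 7th
Seventh chords stack in thirds, so the letter names are G-B-D-F
Root: G
Major 3rd above G: B
Perfect 5th above G: D
Minor 7th above G: F
The 7th = F


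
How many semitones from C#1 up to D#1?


Reasoning:
Absolute semitone position = octave×12 + chromatic position
C#1: 1×12 + 1 = 13
D#1: 1×12 + 3 = 15
Difference = 15 - 13 = 2
= 2 semitones


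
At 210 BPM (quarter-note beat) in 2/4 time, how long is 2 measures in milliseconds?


Solution.
Quarter-note beat duration = 60000 / 210 ms
Beats per measure (2/4) = 2
One measure = 2 × 60000 / 210 = 120000 / 210 ms
2 measures = 2 × 120000 / 210 = 240000 / 210
= 1142.9 ms


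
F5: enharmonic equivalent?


Enharmonic notes sound the same pitch but are spelled with different letter names
F and Gbb name the same pitch class
= Gbb5


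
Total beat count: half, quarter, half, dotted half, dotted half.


Beat values:
  half = 2 beats
  quarter = 1 beat
  half = 2 beats
  dotted half = 3 beats
  dotted half = 3 beats
Sum = 2 + 1 + 2 + 3 + 3
= 11 beats


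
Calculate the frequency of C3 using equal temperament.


Step by step:
f = 440 × 2^(n/12) where n = semitones from A4
C3: -21 semitones from A4
f = 440 × 2^(-21/12)
f = 130.81 Hz


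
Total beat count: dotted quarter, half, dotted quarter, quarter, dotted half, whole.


Working:
Beat values:
  dotted quarter = 1.5 beats
  half = 2 beats
  dotted quarter = 1.5 beats
  quarter = 1 beat
  dotted half = 3 beats
  whole = 4 beats
Sum = 1.5 + 2 + 1.5 + 1 + 3 + 4
= 13 beats


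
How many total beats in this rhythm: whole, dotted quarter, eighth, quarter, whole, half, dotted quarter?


Working:
Beat values:
  whole = 4 beats
  dotted quarter = 1.5 beats
  eighth = 0.5 beats
  quarter = 1 beat
  whole = 4 beats
  half = 2 beats
  dotted quarter = 1.5 beats
Sum = 4 + 1.5 + 0.5 + 1 + 4 + 2 + 1.5
= 14.5 beats


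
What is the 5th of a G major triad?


Step by step:
Major triad = root + major 3rd (4 semitones) + perfect 5th (7 semitones)
A triad on G stacks thirds, so the chord tones use letter names G-B-D
Root: G
Major 3rd above G: B
Perfect 5th above G: D
The 5th = D


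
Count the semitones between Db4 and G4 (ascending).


Reasoning:
Absolute semitone position = octave×12 + chromatic position
Db4: 4×12 + 1 = 49
G4: 4×12 + 7 = 55
Difference = 55 - 49 = 6
= 6 semitones


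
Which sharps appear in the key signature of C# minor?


Solution.
Sharp minor keys follow the circle of fifths: A(0), E(1), B(2), F#(3), C#(4), G#(5), D#(6), A#(7)
C# minor has 4 sharps
Order of sharps: F# C# G# D# A# E# B# → first 4: F#, C#, G#, D#
= F#, C#, G#, D#


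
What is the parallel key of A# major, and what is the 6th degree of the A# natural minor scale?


Parallel keys share the same tonic but differ in mode
A# major → parallel is A# minor
A# natural minor scale: A# B# C# D# E# F# G#
= A# minor; 6th degree = F#


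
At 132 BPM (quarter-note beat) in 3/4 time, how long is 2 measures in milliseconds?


Quarter-note beat duration = 60000 / 132 ms
Beats per measure (3/4) = 3
One measure = 3 × 60000 / 132 = 180000 / 132 ms
2 measures = 2 × 180000 / 132 = 360000 / 132
= 2727.3 ms


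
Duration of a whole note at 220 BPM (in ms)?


Solution.
One quarter-note beat = 60000 / BPM = 60000 / 220 ms
Whole note = 4 × quarter note
Duration = 4 × 60000 / 220 = 240000 / 220
= 1090.9 ms


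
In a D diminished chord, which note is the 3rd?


Diminished triad = root + minor 3rd (3 semitones) + diminished 5th (6 semitones)
A triad on D stacks thirds, so the chord tones use letter names D-F-A
Root: D
Minor 3rd above D: F
Diminished 5th above D: Ab
The 3rd = F


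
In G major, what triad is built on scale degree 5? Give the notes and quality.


Reasoning:
G major scale: G A B C D E F#
Diatonic triad on degree 5 stacks scale notes 5, 7, 2: D F# A
D→F# = 4 semitones; D→A = 7 semitones → major triad
= D F# A (major)


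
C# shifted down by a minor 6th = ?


Working:
minor 6th: 6 letter names, 8 semitones
Letter: C - 5 → E
Pitch: C# - 8 semitones, spelled as an E → E#
= E#


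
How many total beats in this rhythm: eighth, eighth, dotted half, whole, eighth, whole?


Solution.
Beat values:
  eighth = 0.5 beats
  eighth = 0.5 beats
  dotted half = 3 beats
  whole = 4 beats
  eighth = 0.5 beats
  whole = 4 beats
Sum = 0.5 + 0.5 + 3 + 4 + 0.5 + 4
= 12.5 beats


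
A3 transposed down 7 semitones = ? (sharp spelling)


A3: chromatic position 9 in octave 3 → absolute = 3×12 + 9 = 45
Transpose down 7: 45 - 7 = 38
38 = 3×12 + 2 → D in octave 3
Result = D3


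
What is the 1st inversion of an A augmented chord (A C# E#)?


Working:
Root position: A C# E#
1st inversion: move root up an octave
Bass note: C#
Notes (bottom to top) = C# E# A


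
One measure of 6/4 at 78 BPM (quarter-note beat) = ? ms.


Reasoning:
Quarter-note beat duration = 60000 / 78 ms
Beats per measure (6/4) = 6
One measure = 6 × 60000 / 78 = 360000 / 78 ms
= 4615.4 ms


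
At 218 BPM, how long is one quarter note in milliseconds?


One quarter-note beat = 60000 / BPM = 60000 / 218 ms
Duration = 60000 / 218
= 275.2 ms


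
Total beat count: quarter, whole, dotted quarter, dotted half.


Let's work it out.
Beat values:
  quarter = 1 beat
  whole = 4 beats
  dotted quarter = 1.5 beats
  dotted half = 3 beats
Sum = 1 + 4 + 1.5 + 3
= 9.5 beats


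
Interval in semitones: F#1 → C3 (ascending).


Absolute semitone position = octave×12 + chromatic position
F#1: 1×12 + 6 = 18
C3: 3×12 + 0 = 36
Difference = 36 - 18 = 18
= 18 semitones


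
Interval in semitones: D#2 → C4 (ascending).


Reasoning:
Absolute semitone position = octave×12 + chromatic position
D#2: 2×12 + 3 = 27
C4: 4×12 + 0 = 48
Difference = 48 - 27 = 21
= 21 semitones


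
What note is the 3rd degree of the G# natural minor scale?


Natural minor scale pattern: W-H-W-W-H-W-W (2-1-2-2-1-2-2 semitones)
Starting from G#:
  G# + 2 semitones → A#
  A# + 1 semitone → B
  B + 2 semitones → C#
  C# + 2 semitones → D#
  D# + 1 semitone → E
  E + 2 semitones → F#
  F# + 2 semitones → G#
Scale: G# A# B C# D# E F#
Degree 3 = B


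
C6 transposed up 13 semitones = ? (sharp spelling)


Step by step:
C6: chromatic position 0 in octave 6 → absolute = 6×12 + 0 = 72
Transpose up 13: 72 + 13 = 85
85 = 7×12 + 1 → C# in octave 7
Result = C#7


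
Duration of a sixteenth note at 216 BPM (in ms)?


Reasoning:
One quarter-note beat = 60000 / BPM = 60000 / 216 ms
Sixteenth note = 1/4 × quarter note
Duration = 1/4 × 60000 / 216 = 15000 / 216
= 69.4 ms


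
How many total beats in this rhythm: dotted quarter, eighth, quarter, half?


Working:
Beat values:
  dotted quarter = 1.5 beats
  eighth = 0.5 beats
  quarter = 1 beat
  half = 2 beats
Sum = 1.5 + 0.5 + 1 + 2
= 5 beats


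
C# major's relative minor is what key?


Let's work it out.
The relative minor shares the major's key signature and starts on its 6th degree
6th degree = a major 6th above the tonic; a major 6th above C# is A#
→ relative minor of C# major is A# minor
= A# minor


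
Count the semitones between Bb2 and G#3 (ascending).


Working:
Absolute semitone position = octave×12 + chromatic position
Bb2: 2×12 + 10 = 34
G#3: 3×12 + 8 = 44
Difference = 44 - 34 = 10
= 10 semitones


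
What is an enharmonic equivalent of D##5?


Working:
Enharmonic notes sound the same pitch but are spelled with different letter names
D## and E name the same pitch class
= E5


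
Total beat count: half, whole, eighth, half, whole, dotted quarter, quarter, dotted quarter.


Solution.
Beat values:
  half = 2 beats
  whole = 4 beats
  eighth = 0.5 beats
  half = 2 beats
  whole = 4 beats
  dotted quarter = 1.5 beats
  quarter = 1 beat
  dotted quarter = 1.5 beats
Sum = 2 + 4 + 0.5 + 2 + 4 + 1.5 + 1 + 1.5
= 16.5 beats


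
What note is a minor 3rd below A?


Solution.
A 3rd spans 3 letter names, so from A we land on F
A minor 3rd = 3 semitones below A
Spell F at that pitch: F#
= F#


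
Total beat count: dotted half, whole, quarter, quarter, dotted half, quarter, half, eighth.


Beat values:
  dotted half = 3 beats
  whole = 4 beats
  quarter = 1 beat
  quarter = 1 beat
  dotted half = 3 beats
  quarter = 1 beat
  half = 2 beats
  eighth = 0.5 beats
Sum = 3 + 4 + 1 + 1 + 3 + 1 + 2 + 0.5
= 15.5 beats


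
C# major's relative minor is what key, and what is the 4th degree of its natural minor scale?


The relative minor shares the major's key signature and starts on its 6th degree
6th degree = a major 6th above the tonic; a major 6th above C# is A#
→ relative minor of C# major is A# minor
A# natural minor scale: A# B# C# D# E# F# G#
= A# minor; 4th degree = D#


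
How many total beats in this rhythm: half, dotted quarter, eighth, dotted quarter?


Step by step:
Beat values:
  half = 2 beats
  dotted quarter = 1.5 beats
  eighth = 0.5 beats
  dotted quarter = 1.5 beats
Sum = 2 + 1.5 + 0.5 + 1.5
= 5.5 beats


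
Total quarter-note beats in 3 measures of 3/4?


Let's work it out.
Time signature 3/4: the bottom number 4 means the quarter note gets one count
The top number 3 means 3 quarter-note beats per measure
Total = 3 × 3 measures
= 9 quarter-note beats


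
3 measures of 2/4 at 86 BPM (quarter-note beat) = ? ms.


Solution.
Quarter-note beat duration = 60000 / 86 ms
Beats per measure (2/4) = 2
One measure = 2 × 60000 / 86 = 120000 / 86 ms
3 measures = 3 × 120000 / 86 = 360000 / 86
= 4186.0 ms


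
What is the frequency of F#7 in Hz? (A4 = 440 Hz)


f = 440 × 2^(n/12) where n = semitones from A4
F#7: 33 semitones from A4
f = 440 × 2^(33/12)
f = 2959.96 Hz


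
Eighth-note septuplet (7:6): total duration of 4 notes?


Working:
Septuplet: 7 notes occupy the space of 6 eighth notes
Space = 6 × 1/2 = 3 beats
Each septuplet note = 3 / 7 = 3/7 beats
4 notes = 4 × 3/7 = 12/7
= 12/7 beats


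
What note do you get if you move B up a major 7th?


major 7th: 7 letter names, 11 semitones
Letter: B + 6 → A
Pitch: B + 11 semitones, spelled as an A → A#
= A#


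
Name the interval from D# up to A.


Let's work it out.
Letter names: D → A spans 5 letter names → a 5th
Semitones: D# → A = 6 half-steps
A 5th of 6 semitones is a diminished 5th
= diminished 5th


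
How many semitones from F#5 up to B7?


Reasoning:
Absolute semitone position = octave×12 + chromatic position
F#5: 5×12 + 6 = 66
B7: 7×12 + 11 = 95
Difference = 95 - 66 = 29
= 29 semitones


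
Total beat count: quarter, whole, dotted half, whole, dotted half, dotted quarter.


Beat values:
  quarter = 1 beat
  whole = 4 beats
  dotted half = 3 beats
  whole = 4 beats
  dotted half = 3 beats
  dotted quarter = 1.5 beats
Sum = 1 + 4 + 3 + 4 + 3 + 1.5
= 16.5 beats


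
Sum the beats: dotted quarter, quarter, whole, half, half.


Working:
Beat values:
  dotted quarter = 1.5 beats
  quarter = 1 beat
  whole = 4 beats
  half = 2 beats
  half = 2 beats
Sum = 1.5 + 1 + 4 + 2 + 2
= 10.5 beats


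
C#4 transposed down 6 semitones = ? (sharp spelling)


Reasoning:
C#4: chromatic position 1 in octave 4 → absolute = 4×12 + 1 = 49
Transpose down 6: 49 - 6 = 43
43 = 3×12 + 7 → G in octave 3
Result = G3


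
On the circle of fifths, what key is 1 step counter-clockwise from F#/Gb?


Working:
Each counter-clockwise step moves down a perfect 5th (= up a perfect 4th)
From F#/Gb: F#/Gb → B
= B


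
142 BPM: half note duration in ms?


Reasoning:
One quarter-note beat = 60000 / BPM = 60000 / 142 ms
Half note = 2 × quarter note
Duration = 2 × 60000 / 142 = 120000 / 142
= 845.1 ms


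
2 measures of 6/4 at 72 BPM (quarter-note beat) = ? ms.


Quarter-note beat duration = 60000 / 72 ms
Beats per measure (6/4) = 6
One measure = 6 × 60000 / 72 = 360000 / 72 ms
2 measures = 2 × 360000 / 72 = 720000 / 72
= 10000.0 ms


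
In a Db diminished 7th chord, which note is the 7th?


Step by step:
Diminished 7th chord = root + minor 3rd + diminished 5th + diminished 7th
Seventh chords stack in thirds, so the letter names are D-F-A-C
Root: Db
Minor 3rd above Db: Fb
Diminished 5th above Db: Abb
Diminished 7th above Db: Cbb
The 7th = Cbb


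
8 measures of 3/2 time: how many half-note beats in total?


Time signature 3/2: the bottom number 2 means the half note gets one count
The top number 3 means 3 half-note beats per measure
Total = 3 × 8 measures
= 24 half-note beats


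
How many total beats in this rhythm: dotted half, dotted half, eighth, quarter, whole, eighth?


Working:
Beat values:
  dotted half = 3 beats
  dotted half = 3 beats
  eighth = 0.5 beats
  quarter = 1 beat
  whole = 4 beats
  eighth = 0.5 beats
Sum = 3 + 3 + 0.5 + 1 + 4 + 0.5
= 12 beats


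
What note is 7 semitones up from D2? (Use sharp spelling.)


Step by step:
D2: chromatic position 2 in octave 2 → absolute = 2×12 + 2 = 26
Transpose up 7: 26 + 7 = 33
33 = 2×12 + 9 → A in octave 2
Result = A2


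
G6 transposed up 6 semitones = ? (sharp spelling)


Solution.
G6: chromatic position 7 in octave 6 → absolute = 6×12 + 7 = 79
Transpose up 6: 79 + 6 = 85
85 = 7×12 + 1 → C# in octave 7
Result = C#7


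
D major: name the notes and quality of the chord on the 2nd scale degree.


Reasoning:
D major scale: D E F# G A B C#
Diatonic triad on degree 2 stacks scale notes 2, 4, 6: E G B
E→G = 3 semitones; E→B = 7 semitones → minor triad
= E G B (minor)


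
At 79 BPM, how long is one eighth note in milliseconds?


Solution.
One quarter-note beat = 60000 / BPM = 60000 / 79 ms
Eighth note = 1/2 × quarter note
Duration = 1/2 × 60000 / 79 = 30000 / 79
= 379.7 ms


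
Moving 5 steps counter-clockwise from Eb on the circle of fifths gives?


Reasoning:
Each counter-clockwise step moves down a perfect 5th (= up a perfect 4th)
From Eb: Eb → Ab → Db → F#/Gb → B → E
= E


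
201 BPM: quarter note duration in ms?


Working:
One quarter-note beat = 60000 / BPM = 60000 / 201 ms
Duration = 60000 / 201
= 298.5 ms


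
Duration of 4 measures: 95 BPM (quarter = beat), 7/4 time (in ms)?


Reasoning:
Quarter-note beat duration = 60000 / 95 ms
Beats per measure (7/4) = 7
One measure = 7 × 60000 / 95 = 420000 / 95 ms
4 measures = 4 × 420000 / 95 = 1680000 / 95
= 17684.2 ms


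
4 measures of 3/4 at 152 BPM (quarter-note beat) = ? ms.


Quarter-note beat duration = 60000 / 152 ms
Beats per measure (3/4) = 3
One measure = 3 × 60000 / 152 = 180000 / 152 ms
4 measures = 4 × 180000 / 152 = 720000 / 152
= 4736.8 ms


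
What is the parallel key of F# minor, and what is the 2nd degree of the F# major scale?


Working:
Parallel keys share the same tonic but differ in mode
F# minor → parallel is F# major
F# major scale: F# G# A# B C# D# E#
= F# major; 2nd degree = G#


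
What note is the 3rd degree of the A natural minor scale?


Reasoning:
Natural minor scale pattern: W-H-W-W-H-W-W (2-1-2-2-1-2-2 semitones)
Starting from A:
  A + 2 semitones → B
  B + 1 semitone → C
  C + 2 semitones → D
  D + 2 semitones → E
  E + 1 semitone → F
  F + 2 semitones → G
  G + 2 semitones → A
Scale: A B C D E F G
Degree 3 = C


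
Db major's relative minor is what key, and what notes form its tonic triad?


Solution.
The relative minor shares the major's key signature and starts on its 6th degree
6th degree = a major 6th above the tonic; a major 6th above Db is Bb
→ relative minor of Db major is Bb minor
Tonic triad of Bb minor = root + minor 3rd + perfect 5th = Bb Db F
= Bb minor; triad = Bb Db F


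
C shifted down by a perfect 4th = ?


Solution.
perfect 4th: 4 letter names, 5 semitones
Letter: C - 3 → G
Pitch: C - 5 semitones, spelled as a G → G
= G


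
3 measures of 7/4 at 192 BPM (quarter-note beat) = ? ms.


Step by step:
Quarter-note beat duration = 60000 / 192 ms
Beats per measure (7/4) = 7
One measure = 7 × 60000 / 192 = 420000 / 192 ms
3 measures = 3 × 420000 / 192 = 1260000 / 192
= 6562.5 ms


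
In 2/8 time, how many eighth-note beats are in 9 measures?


Solution.
Time signature 2/8: the bottom number 8 means the eighth note gets one count
The top number 2 means 2 eighth-note beats per measure
Total = 2 × 9 measures
= 18 eighth-note beats


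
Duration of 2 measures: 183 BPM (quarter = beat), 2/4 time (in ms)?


Reasoning:
Quarter-note beat duration = 60000 / 183 ms
Beats per measure (2/4) = 2
One measure = 2 × 60000 / 183 = 120000 / 183 ms
2 measures = 2 × 120000 / 183 = 240000 / 183
= 1311.5 ms


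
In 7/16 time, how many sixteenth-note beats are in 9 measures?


Time signature 7/16: the bottom number 16 means the sixteenth note gets one count
The top number 7 means 7 sixteenth-note beats per measure
Total = 7 × 9 measures
= 63 sixteenth-note beats


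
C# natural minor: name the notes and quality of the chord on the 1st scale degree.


Solution.
C# natural minor scale: C# D# E F# G# A B
Diatonic triad on degree 1 stacks scale notes 1, 3, 5: C# E G#
C#→E = 3 semitones; C#→G# = 7 semitones → minor triad
= C# E G# (minor)


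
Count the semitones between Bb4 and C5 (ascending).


Step by step:
Absolute semitone position = octave×12 + chromatic position
Bb4: 4×12 + 10 = 58
C5: 5×12 + 0 = 60
Difference = 60 - 58 = 2
= 2 semitones


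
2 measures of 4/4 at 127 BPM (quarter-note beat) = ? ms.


Quarter-note beat duration = 60000 / 127 ms
Beats per measure (4/4) = 4
One measure = 4 × 60000 / 127 = 240000 / 127 ms
2 measures = 2 × 240000 / 127 = 480000 / 127
= 3779.5 ms


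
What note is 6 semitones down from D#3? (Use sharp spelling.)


Reasoning:
D#3: chromatic position 3 in octave 3 → absolute = 3×12 + 3 = 39
Transpose down 6: 39 - 6 = 33
33 = 2×12 + 9 → A in octave 2
Result = A2


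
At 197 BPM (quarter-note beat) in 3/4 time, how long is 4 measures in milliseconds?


Quarter-note beat duration = 60000 / 197 ms
Beats per measure (3/4) = 3
One measure = 3 × 60000 / 197 = 180000 / 197 ms
4 measures = 4 × 180000 / 197 = 720000 / 197
= 3654.8 ms


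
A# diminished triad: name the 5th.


Working:
Diminished triad = root + minor 3rd (3 semitones) + diminished 5th (6 semitones)
A triad on A# stacks thirds, so the chord tones use letter names A-C-E
Root: A#
Minor 3rd above A#: C#
Diminished 5th above A#: E
The 5th = E


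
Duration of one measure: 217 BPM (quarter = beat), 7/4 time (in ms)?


Quarter-note beat duration = 60000 / 217 ms
Beats per measure (7/4) = 7
One measure = 7 × 60000 / 217 = 420000 / 217 ms
= 1935.5 ms


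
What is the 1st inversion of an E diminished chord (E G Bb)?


Root position: E G Bb
1st inversion: move root up an octave
Bass note: G
Notes (bottom to top) = G Bb E


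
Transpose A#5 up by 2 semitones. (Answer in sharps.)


Step by step:
A#5: chromatic position 10 in octave 5 → absolute = 5×12 + 10 = 70
Transpose up 2: 70 + 2 = 72
72 = 6×12 + 0 → C in octave 6
Result = C6


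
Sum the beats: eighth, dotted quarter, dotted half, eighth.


Step by step:
Beat values:
  eighth = 0.5 beats
  dotted quarter = 1.5 beats
  dotted half = 3 beats
  eighth = 0.5 beats
Sum = 0.5 + 1.5 + 3 + 0.5
= 5.5 beats


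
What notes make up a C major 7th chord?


Reasoning:
Major 7th chord = root + major 3rd + perfect 5th + major 7th
Seventh chords stack in thirds, so the letter names are C-E-G-B
Root: C
Major 3rd above C: E
Perfect 5th above C: G
Major 7th above C: B
Chord = C E G B


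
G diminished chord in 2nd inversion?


Let's work it out.
Root position: G Bb Db
2nd inversion: move root and 3rd up an octave
Bass note: Db
Notes (bottom to top) = Db G Bb


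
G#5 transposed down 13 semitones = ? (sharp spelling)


Let's work it out.
G#5: chromatic position 8 in octave 5 → absolute = 5×12 + 8 = 68
Transpose down 13: 68 - 13 = 55
55 = 4×12 + 7 → G in octave 4
Result = G4


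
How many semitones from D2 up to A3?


Solution.
Absolute semitone position = octave×12 + chromatic position
D2: 2×12 + 2 = 26
A3: 3×12 + 9 = 45
Difference = 45 - 26 = 19
= 19 semitones


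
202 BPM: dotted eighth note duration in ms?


One quarter-note beat = 60000 / BPM = 60000 / 202 ms
Dotted eighth note = 3/4 × quarter note
Duration = 3/4 × 60000 / 202 = 45000 / 202
= 222.8 ms


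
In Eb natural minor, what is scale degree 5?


Step by step:
Natural minor scale pattern: W-H-W-W-H-W-W (2-1-2-2-1-2-2 semitones)
Starting from Eb:
  Eb + 2 semitones → F
  F + 1 semitone → Gb
  Gb + 2 semitones → Ab
  Ab + 2 semitones → Bb
  Bb + 1 semitone → Cb
  Cb + 2 semitones → Db
  Db + 2 semitones → Eb
Scale: Eb F Gb Ab Bb Cb Db
Degree 5 = Bb


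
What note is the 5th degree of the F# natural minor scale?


Step by step:
Natural minor scale pattern: W-H-W-W-H-W-W (2-1-2-2-1-2-2 semitones)
Starting from F#:
  F# + 2 semitones → G#
  G# + 1 semitone → A
  A + 2 semitones → B
  B + 2 semitones → C#
  C# + 1 semitone → D
  D + 2 semitones → E
  E + 2 semitones → F#
Scale: F# G# A B C# D E
Degree 5 = C#


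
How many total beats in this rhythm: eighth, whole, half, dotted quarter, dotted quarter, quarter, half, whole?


Solution.
Beat values:
  eighth = 0.5 beats
  whole = 4 beats
  half = 2 beats
  dotted quarter = 1.5 beats
  dotted quarter = 1.5 beats
  quarter = 1 beat
  half = 2 beats
  whole = 4 beats
Sum = 0.5 + 4 + 2 + 1.5 + 1.5 + 1 + 2 + 4
= 16.5 beats


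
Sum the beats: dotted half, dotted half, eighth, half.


Beat values:
  dotted half = 3 beats
  dotted half = 3 beats
  eighth = 0.5 beats
  half = 2 beats
Sum = 3 + 3 + 0.5 + 2
= 8.5 beats


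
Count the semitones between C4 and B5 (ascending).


Solution.
Absolute semitone position = octave×12 + chromatic position
C4: 4×12 + 0 = 48
B5: 5×12 + 11 = 71
Difference = 71 - 48 = 23
= 23 semitones


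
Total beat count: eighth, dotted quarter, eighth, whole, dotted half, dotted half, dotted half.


Let's work it out.
Beat values:
  eighth = 0.5 beats
  dotted quarter = 1.5 beats
  eighth = 0.5 beats
  whole = 4 beats
  dotted half = 3 beats
  dotted half = 3 beats
  dotted half = 3 beats
Sum = 0.5 + 1.5 + 0.5 + 4 + 3 + 3 + 3
= 15.5 beats


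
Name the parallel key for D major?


Parallel keys share the same tonic but differ in mode
D major → parallel is D minor
= D minor


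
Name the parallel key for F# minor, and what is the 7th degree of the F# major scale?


Solution.
Parallel keys share the same tonic but differ in mode
F# minor → parallel is F# major
F# major scale: F# G# A# B C# D# E#
= F# major; 7th degree = E#


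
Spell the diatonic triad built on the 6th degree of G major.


Solution.
G major scale: G A B C D E F#
Diatonic triad on degree 6 stacks scale notes 6, 1, 3: E G B
E→G = 3 semitones; E→B = 7 semitones → minor triad
= E G B (minor)


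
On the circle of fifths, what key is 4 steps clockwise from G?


Step by step:
Each clockwise step on the circle of fifths moves up a perfect 5th
From G: G → D → A → E → B
= B


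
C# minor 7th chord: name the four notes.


Step by step:
Minor 7th chord = root + minor 3rd + perfect 5th + minor 7th
Seventh chords stack in thirds, so the letter names are C-E-G-B
Root: C#
Minor 3rd above C#: E
Perfect 5th above C#: G#
Minor 7th above C#: B
Chord = C# E G# B


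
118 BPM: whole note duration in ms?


Working:
One quarter-note beat = 60000 / BPM = 60000 / 118 ms
Whole note = 4 × quarter note
Duration = 4 × 60000 / 118 = 240000 / 118
= 2033.9 ms


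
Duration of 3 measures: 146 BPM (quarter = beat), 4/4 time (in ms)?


Solution.
Quarter-note beat duration = 60000 / 146 ms
Beats per measure (4/4) = 4
One measure = 4 × 60000 / 146 = 240000 / 146 ms
3 measures = 3 × 240000 / 146 = 720000 / 146
= 4931.5 ms


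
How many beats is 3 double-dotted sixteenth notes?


Reasoning:
Base sixteenth note = 1/4 beats
Dot 1 adds half the previous value: +1/8
Dot 2 adds half the previous value: +1/16
One double-dotted sixteenth = 1/4 + 1/8 + 1/16 = 7/16
3 of them = 3 × 7/16 = 21/16
= 21/16 beats


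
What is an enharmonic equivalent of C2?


Let's work it out.
Enharmonic notes sound the same pitch but are spelled with different letter names
C and B# name the same pitch class
Octave numbers change at C, so C2 = B#1
= B#1


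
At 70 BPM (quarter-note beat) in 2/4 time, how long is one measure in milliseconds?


Step by step:
Quarter-note beat duration = 60000 / 70 ms
Beats per measure (2/4) = 2
One measure = 2 × 60000 / 70 = 120000 / 70 ms
= 1714.3 ms


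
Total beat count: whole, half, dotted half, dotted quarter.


Beat values:
  whole = 4 beats
  half = 2 beats
  dotted half = 3 beats
  dotted quarter = 1.5 beats
Sum = 4 + 2 + 3 + 1.5
= 10.5 beats
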